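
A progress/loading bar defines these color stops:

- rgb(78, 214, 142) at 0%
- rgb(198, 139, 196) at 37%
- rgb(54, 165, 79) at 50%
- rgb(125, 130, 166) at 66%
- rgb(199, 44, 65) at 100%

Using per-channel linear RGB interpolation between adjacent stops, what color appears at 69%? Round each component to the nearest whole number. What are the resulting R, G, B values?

69% lies between the 66% and 100% stops, so the local fraction is t = (69 − 66)/(100 − 66) = 3/34 ≈ 0.0882.
R = 125 + 0.0882 × (199 − 125) = 131.527 → 132
G = 130 + 0.0882 × (44 − 130) = 122.415 → 122
B = 166 + 0.0882 × (65 − 166) = 157.092 → 157

(132, 122, 157)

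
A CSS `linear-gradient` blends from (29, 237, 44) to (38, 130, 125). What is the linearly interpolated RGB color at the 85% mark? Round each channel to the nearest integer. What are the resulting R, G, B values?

(37, 146, 113)

85% corresponds to t = 0.85.
R = 29 + 0.85 × (38 − 29) = 29 + 0.85 × 9 = 36.65 → 37
G = 237 + 0.85 × (130 − 237) = 237 + 0.85 × -107 = 146.05 → 146
B = 44 + 0.85 × (125 − 44) = 44 + 0.85 × 81 = 112.85 → 113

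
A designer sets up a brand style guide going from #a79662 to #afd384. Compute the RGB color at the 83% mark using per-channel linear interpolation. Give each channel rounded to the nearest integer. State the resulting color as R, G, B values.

(174, 201, 126)

#a79662 → (167, 150, 98); #afd384 → (175, 211, 132).
83% corresponds to t = 0.83.
R = 167 + 0.83 × (175 − 167) = 167 + 0.83 × 8 = 173.64 → 174
G = 150 + 0.83 × (211 − 150) = 150 + 0.83 × 61 = 200.63 → 201
B = 98 + 0.83 × (132 − 98) = 98 + 0.83 × 34 = 126.22 → 126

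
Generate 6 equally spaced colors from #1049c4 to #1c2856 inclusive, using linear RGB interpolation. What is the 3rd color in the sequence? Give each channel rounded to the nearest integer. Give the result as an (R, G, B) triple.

(21, 60, 152)

With 6 swatches and endpoints inclusive, swatch 3 sits at t = (3 − 1)/(6 − 1) = 2/5 ≈ 0.4.
#1049c4 → (16, 73, 196); #1c2856 → (28, 40, 86).
R = 16 + 0.4 × (28 − 16) = 20.8 → 21
G = 73 + 0.4 × (40 − 73) = 59.8 → 60
B = 196 + 0.4 × (86 − 196) = 152 → 152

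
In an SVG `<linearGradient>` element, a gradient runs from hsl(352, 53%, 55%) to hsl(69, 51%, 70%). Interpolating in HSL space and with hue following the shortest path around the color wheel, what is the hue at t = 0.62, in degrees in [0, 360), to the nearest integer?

Hue: 69 − 352 = -283°, but |-283| > 180 so the shorter arc goes the other way: Δh = -283 + 360 = 77°.
H = 352 + 0.62 × (77) = 399.74 → 400 → 400 mod 360 = 40°

40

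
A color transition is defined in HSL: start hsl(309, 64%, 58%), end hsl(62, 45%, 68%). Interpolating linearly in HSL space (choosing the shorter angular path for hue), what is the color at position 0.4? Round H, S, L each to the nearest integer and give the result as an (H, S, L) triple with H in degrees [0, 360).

Hue: 62 − 309 = -247°, but |-247| > 180 so the shorter arc goes the other way: Δh = -247 + 360 = 113°.
H = 309 + 0.4 × (113) = 354.2 → 354°
S = 64 + 0.4 × (45 − 64) = 56.4 → 56%
L = 58 + 0.4 × (68 − 58) = 62 → 62%

(354, 56, 62)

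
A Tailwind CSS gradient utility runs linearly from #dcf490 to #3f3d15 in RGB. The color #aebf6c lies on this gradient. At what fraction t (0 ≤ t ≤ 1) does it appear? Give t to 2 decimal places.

Invert the lerp on the G channel (largest span, 183): t = (191 − 244) / (61 − 244) = -53/-183 = 0.28962.
Check on R: (174 − 220)/(63 − 220) = 0.293 ✓

0.29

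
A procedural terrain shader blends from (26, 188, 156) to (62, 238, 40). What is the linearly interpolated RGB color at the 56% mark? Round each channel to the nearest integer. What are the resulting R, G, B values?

(46, 216, 91)

56% corresponds to t = 0.56.
R = 26 + 0.56 × (62 − 26) = 26 + 0.56 × 36 = 46.16 → 46
G = 188 + 0.56 × (238 − 188) = 188 + 0.56 × 50 = 216 → 216
B = 156 + 0.56 × (40 − 156) = 156 + 0.56 × -116 = 91.04 → 91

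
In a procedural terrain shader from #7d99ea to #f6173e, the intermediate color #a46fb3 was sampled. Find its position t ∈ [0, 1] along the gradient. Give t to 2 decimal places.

Invert the lerp on the B channel (largest span, 172): t = (179 − 234) / (62 − 234) = -55/-172 = 0.31977.
Check on R: (164 − 125)/(246 − 125) = 0.3223 ✓

0.32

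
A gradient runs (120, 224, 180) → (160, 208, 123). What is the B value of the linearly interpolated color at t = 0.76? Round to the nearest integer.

137

B = 180 + 0.76 × (123 − 180) = 136.68 → 137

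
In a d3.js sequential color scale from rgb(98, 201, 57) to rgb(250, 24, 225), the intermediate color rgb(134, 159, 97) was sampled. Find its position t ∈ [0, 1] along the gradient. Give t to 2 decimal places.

Invert the lerp on the G channel (largest span, 177): t = (159 − 201) / (24 − 201) = -42/-177 = 0.23729.
Check on R: (134 − 98)/(250 − 98) = 0.2368 ✓

0.24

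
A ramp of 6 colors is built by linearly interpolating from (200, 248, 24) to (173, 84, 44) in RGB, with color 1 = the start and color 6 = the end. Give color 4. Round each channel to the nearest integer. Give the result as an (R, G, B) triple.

(184, 150, 36)

With 6 swatches and endpoints inclusive, swatch 4 sits at t = (4 − 1)/(6 − 1) = 3/5 ≈ 0.6.
R = 200 + 0.6 × (173 − 200) = 183.8 → 184
G = 248 + 0.6 × (84 − 248) = 149.6 → 150
B = 24 + 0.6 × (44 − 24) = 36 → 36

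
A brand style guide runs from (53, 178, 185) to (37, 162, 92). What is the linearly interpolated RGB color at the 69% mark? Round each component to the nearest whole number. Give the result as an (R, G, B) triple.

69% corresponds to t = 0.69.
R = 53 + 0.69 × (37 − 53) = 53 + 0.69 × -16 = 41.96 → 42
G = 178 + 0.69 × (162 − 178) = 178 + 0.69 × -16 = 166.96 → 167
B = 185 + 0.69 × (92 − 185) = 185 + 0.69 × -93 = 120.83 → 121

(42, 167, 121)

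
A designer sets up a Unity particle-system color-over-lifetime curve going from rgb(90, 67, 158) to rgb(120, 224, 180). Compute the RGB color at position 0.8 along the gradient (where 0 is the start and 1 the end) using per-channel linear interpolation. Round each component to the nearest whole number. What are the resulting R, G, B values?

(114, 193, 176)

R = 90 + 0.8 × (120 − 90) = 90 + 0.8 × 30 = 114 → 114
G = 67 + 0.8 × (224 − 67) = 67 + 0.8 × 157 = 192.6 → 193
B = 158 + 0.8 × (180 − 158) = 158 + 0.8 × 22 = 175.6 → 176
So the blended color is (114, 193, 176), about #72c1b0.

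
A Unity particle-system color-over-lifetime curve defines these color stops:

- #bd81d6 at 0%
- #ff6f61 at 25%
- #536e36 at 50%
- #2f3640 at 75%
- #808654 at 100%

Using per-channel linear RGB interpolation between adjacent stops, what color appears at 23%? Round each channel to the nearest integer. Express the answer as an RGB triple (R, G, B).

23% lies between the 0% and 25% stops, so the local fraction is t = (23 − 0)/(25 − 0) = 23/25 ≈ 0.92.
#bd81d6 → (189, 129, 214); #ff6f61 → (255, 111, 97).
R = 189 + 0.92 × (255 − 189) = 249.72 → 250
G = 129 + 0.92 × (111 − 129) = 112.44 → 112
B = 214 + 0.92 × (97 − 214) = 106.36 → 106

(250, 112, 106)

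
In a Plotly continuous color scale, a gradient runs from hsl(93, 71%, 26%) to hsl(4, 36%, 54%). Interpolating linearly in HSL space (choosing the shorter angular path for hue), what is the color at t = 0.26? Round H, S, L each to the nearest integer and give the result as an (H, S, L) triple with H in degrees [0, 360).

Hue arc: Δh = 4 − 93 = -89° (|Δh| ≤ 180, already the shorter path).
H = 93 + 0.26 × (-89) = 69.86 → 70°
S = 71 + 0.26 × (36 − 71) = 61.9 → 62%
L = 26 + 0.26 × (54 − 26) = 33.28 → 33%

(70, 62, 33)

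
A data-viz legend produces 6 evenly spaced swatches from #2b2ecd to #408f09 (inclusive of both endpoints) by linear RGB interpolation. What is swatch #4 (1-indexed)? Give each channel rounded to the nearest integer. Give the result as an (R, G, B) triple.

With 6 swatches and endpoints inclusive, swatch 4 sits at t = (4 − 1)/(6 − 1) = 3/5 ≈ 0.6.
#2b2ecd → (43, 46, 205); #408f09 → (64, 143, 9).
R = 43 + 0.6 × (64 − 43) = 55.6 → 56
G = 46 + 0.6 × (143 − 46) = 104.2 → 104
B = 205 + 0.6 × (9 − 205) = 87.4 → 87

(56, 104, 87)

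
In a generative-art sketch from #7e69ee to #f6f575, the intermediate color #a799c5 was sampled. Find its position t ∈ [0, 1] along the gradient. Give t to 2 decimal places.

0.34

Invert the lerp on the G channel (largest span, 140): t = (153 − 105) / (245 − 105) = 48/140 = 0.34286.
Check on R: (167 − 126)/(246 − 126) = 0.3417 ✓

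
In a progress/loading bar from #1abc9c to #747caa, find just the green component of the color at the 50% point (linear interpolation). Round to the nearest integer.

G₁ = 188 (from #1abc9c), G₂ = 124 (from #747caa).
G = 188 + 0.5 × (124 − 188) = 156 → 156

156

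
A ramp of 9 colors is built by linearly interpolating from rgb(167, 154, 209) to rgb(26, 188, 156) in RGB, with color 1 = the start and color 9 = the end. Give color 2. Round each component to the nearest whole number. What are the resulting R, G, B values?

(149, 158, 202)

With 9 swatches and endpoints inclusive, swatch 2 sits at t = (2 − 1)/(9 − 1) = 1/8 ≈ 0.125.
R = 167 + 0.125 × (26 − 167) = 149.375 → 149
G = 154 + 0.125 × (188 − 154) = 158.25 → 158
B = 209 + 0.125 × (156 − 209) = 202.375 → 202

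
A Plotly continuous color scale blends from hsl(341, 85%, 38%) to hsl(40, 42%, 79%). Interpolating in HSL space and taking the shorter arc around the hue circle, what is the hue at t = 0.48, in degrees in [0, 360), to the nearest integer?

Hue: 40 − 341 = -301°, but |-301| > 180 so the shorter arc goes the other way: Δh = -301 + 360 = 59°.
H = 341 + 0.48 × (59) = 369.32 → 369 → 369 mod 360 = 9°

9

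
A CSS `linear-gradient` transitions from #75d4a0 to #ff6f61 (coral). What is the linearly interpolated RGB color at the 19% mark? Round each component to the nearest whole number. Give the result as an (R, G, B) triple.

(143, 193, 148)

#75d4a0 → (117, 212, 160); #ff6f61 → (255, 111, 97).
19% corresponds to t = 0.19.
R = 117 + 0.19 × (255 − 117) = 117 + 0.19 × 138 = 143.22 → 143
G = 212 + 0.19 × (111 − 212) = 212 + 0.19 × -101 = 192.81 → 193
B = 160 + 0.19 × (97 − 160) = 160 + 0.19 × -63 = 148.03 → 148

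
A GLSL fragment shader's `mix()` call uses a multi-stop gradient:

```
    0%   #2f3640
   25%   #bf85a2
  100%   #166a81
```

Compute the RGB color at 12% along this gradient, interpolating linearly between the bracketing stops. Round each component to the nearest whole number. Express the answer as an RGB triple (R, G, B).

(116, 92, 111)

12% lies between the 0% and 25% stops, so the local fraction is t = (12 − 0)/(25 − 0) = 12/25 ≈ 0.48.
#2f3640 → (47, 54, 64); #bf85a2 → (191, 133, 162).
R = 47 + 0.48 × (191 − 47) = 116.12 → 116
G = 54 + 0.48 × (133 − 54) = 91.92 → 92
B = 64 + 0.48 × (162 − 64) = 111.04 → 111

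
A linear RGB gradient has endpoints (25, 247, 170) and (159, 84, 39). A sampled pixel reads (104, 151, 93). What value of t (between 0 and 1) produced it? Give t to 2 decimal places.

Invert the lerp on the G channel (largest span, 163): t = (151 − 247) / (84 − 247) = -96/-163 = 0.58896.
Check on R: (104 − 25)/(159 − 25) = 0.5896 ✓

0.59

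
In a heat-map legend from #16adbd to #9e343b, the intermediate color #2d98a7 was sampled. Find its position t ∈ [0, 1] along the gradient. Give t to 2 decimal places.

0.17

Invert the lerp on the R channel (largest span, 136): t = (45 − 22) / (158 − 22) = 23/136 = 0.16912.
Check on G: (152 − 173)/(52 − 173) = 0.1736 ✓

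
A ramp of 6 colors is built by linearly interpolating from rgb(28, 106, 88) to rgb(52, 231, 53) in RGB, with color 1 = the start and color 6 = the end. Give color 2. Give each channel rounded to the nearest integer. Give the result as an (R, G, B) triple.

With 6 swatches and endpoints inclusive, swatch 2 sits at t = (2 − 1)/(6 − 1) = 1/5 ≈ 0.2.
R = 28 + 0.2 × (52 − 28) = 32.8 → 33
G = 106 + 0.2 × (231 − 106) = 131 → 131
B = 88 + 0.2 × (53 − 88) = 81 → 81

(33, 131, 81)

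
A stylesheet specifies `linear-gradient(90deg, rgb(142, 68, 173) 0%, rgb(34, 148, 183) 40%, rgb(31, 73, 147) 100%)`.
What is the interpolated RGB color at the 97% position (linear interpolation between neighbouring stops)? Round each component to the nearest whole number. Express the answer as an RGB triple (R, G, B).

97% lies between the 40% and 100% stops, so the local fraction is t = (97 − 40)/(100 − 40) = 57/60 ≈ 0.95.
R = 34 + 0.95 × (31 − 34) = 31.15 → 31
G = 148 + 0.95 × (73 − 148) = 76.75 → 77
B = 183 + 0.95 × (147 − 183) = 148.8 → 149

(31, 77, 149)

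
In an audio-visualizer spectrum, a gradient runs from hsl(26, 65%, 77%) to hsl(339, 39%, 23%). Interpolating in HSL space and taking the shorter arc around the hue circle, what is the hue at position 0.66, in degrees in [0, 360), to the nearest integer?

Hue: 339 − 26 = 313°, but |313| > 180 so the shorter arc goes the other way: Δh = 313 − 360 = -47°.
H = 26 + 0.66 × (-47) = -5.02 → -5 → -5 mod 360 = 355°

355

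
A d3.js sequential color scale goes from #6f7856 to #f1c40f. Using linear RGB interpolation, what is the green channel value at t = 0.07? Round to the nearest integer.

125

G₁ = 120 (from #6f7856), G₂ = 196 (from #f1c40f).
G = 120 + 0.07 × (196 − 120) = 125.32 → 125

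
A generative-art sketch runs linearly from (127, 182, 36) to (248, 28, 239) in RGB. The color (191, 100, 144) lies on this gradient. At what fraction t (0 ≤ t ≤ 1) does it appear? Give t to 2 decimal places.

0.53

Invert the lerp on the B channel (largest span, 203): t = (144 − 36) / (239 − 36) = 108/203 = 0.53202.
Check on R: (191 − 127)/(248 − 127) = 0.5289 ✓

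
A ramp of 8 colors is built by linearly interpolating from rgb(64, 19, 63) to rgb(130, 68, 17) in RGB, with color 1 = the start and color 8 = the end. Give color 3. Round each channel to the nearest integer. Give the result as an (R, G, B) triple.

(83, 33, 50)

With 8 swatches and endpoints inclusive, swatch 3 sits at t = (3 − 1)/(8 − 1) = 2/7 ≈ 0.2857.
R = 64 + 0.2857 × (130 − 64) = 82.856 → 83
G = 19 + 0.2857 × (68 − 19) = 32.999 → 33
B = 63 + 0.2857 × (17 − 63) = 49.858 → 50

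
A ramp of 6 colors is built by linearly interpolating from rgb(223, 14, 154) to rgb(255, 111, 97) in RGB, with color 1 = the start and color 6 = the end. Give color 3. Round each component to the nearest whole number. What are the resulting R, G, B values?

(236, 53, 131)

With 6 swatches and endpoints inclusive, swatch 3 sits at t = (3 − 1)/(6 − 1) = 2/5 ≈ 0.4.
R = 223 + 0.4 × (255 − 223) = 235.8 → 236
G = 14 + 0.4 × (111 − 14) = 52.8 → 53
B = 154 + 0.4 × (97 − 154) = 131.2 → 131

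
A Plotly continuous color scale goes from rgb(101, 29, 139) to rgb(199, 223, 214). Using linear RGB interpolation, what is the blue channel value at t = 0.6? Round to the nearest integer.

B = 139 + 0.6 × (214 − 139) = 184 → 184

184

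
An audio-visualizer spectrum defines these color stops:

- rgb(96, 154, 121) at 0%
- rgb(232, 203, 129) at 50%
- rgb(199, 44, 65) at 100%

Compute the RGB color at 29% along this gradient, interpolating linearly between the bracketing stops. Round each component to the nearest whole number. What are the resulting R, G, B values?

29% lies between the 0% and 50% stops, so the local fraction is t = (29 − 0)/(50 − 0) = 29/50 ≈ 0.58.
R = 96 + 0.58 × (232 − 96) = 174.88 → 175
G = 154 + 0.58 × (203 − 154) = 182.42 → 182
B = 121 + 0.58 × (129 − 121) = 125.64 → 126

(175, 182, 126)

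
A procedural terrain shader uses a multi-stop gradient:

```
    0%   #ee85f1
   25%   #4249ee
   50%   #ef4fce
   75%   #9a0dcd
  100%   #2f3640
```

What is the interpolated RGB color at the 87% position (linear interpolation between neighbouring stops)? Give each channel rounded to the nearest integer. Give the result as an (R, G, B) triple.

87% lies between the 75% and 100% stops, so the local fraction is t = (87 − 75)/(100 − 75) = 12/25 ≈ 0.48.
#9a0dcd → (154, 13, 205); #2f3640 → (47, 54, 64).
R = 154 + 0.48 × (47 − 154) = 102.64 → 103
G = 13 + 0.48 × (54 − 13) = 32.68 → 33
B = 205 + 0.48 × (64 − 205) = 137.32 → 137

(103, 33, 137)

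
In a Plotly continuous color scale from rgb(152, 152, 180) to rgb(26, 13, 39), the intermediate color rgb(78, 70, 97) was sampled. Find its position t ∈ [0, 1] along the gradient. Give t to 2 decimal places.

0.59

Invert the lerp on the B channel (largest span, 141): t = (97 − 180) / (39 − 180) = -83/-141 = 0.58865.
Check on R: (78 − 152)/(26 − 152) = 0.5873 ✓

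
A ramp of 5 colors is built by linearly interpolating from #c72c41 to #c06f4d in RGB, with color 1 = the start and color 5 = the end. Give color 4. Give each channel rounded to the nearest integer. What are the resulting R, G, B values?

With 5 swatches and endpoints inclusive, swatch 4 sits at t = (4 − 1)/(5 − 1) = 3/4 ≈ 0.75.
#c72c41 → (199, 44, 65); #c06f4d → (192, 111, 77).
R = 199 + 0.75 × (192 − 199) = 193.75 → 194
G = 44 + 0.75 × (111 − 44) = 94.25 → 94
B = 65 + 0.75 × (77 − 65) = 74 → 74

(194, 94, 74)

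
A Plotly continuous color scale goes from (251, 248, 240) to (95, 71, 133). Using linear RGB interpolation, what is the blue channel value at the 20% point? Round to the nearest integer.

219

B = 240 + 0.2 × (133 − 240) = 218.6 → 219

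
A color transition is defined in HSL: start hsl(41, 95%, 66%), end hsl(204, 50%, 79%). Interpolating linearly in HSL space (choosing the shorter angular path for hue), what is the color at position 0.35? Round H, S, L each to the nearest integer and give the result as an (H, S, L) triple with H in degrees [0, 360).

(98, 79, 71)

Hue arc: Δh = 204 − 41 = 163° (|Δh| ≤ 180, already the shorter path).
H = 41 + 0.35 × (163) = 98.05 → 98°
S = 95 + 0.35 × (50 − 95) = 79.25 → 79%
L = 66 + 0.35 × (79 − 66) = 70.55 → 71%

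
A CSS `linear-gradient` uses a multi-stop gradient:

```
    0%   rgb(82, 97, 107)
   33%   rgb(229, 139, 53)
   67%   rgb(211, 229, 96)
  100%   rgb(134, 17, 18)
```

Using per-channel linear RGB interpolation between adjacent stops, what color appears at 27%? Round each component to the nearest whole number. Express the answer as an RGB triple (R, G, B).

27% lies between the 0% and 33% stops, so the local fraction is t = (27 − 0)/(33 − 0) = 27/33 ≈ 0.8182.
R = 82 + 0.8182 × (229 − 82) = 202.275 → 202
G = 97 + 0.8182 × (139 − 97) = 131.364 → 131
B = 107 + 0.8182 × (53 − 107) = 62.817 → 63

(202, 131, 63)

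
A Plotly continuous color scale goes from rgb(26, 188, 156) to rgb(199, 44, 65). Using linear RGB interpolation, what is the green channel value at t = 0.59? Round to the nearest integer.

G = 188 + 0.59 × (44 − 188) = 103.04 → 103

103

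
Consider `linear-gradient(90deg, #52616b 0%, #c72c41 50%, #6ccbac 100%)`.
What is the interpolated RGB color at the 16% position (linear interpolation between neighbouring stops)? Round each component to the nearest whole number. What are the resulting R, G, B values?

(119, 80, 94)

16% lies between the 0% and 50% stops, so the local fraction is t = (16 − 0)/(50 − 0) = 16/50 ≈ 0.32.
#52616b → (82, 97, 107); #c72c41 → (199, 44, 65).
R = 82 + 0.32 × (199 − 82) = 119.44 → 119
G = 97 + 0.32 × (44 − 97) = 80.04 → 80
B = 107 + 0.32 × (65 − 107) = 93.56 → 94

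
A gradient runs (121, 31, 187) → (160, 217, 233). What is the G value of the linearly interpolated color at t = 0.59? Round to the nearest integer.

G = 31 + 0.59 × (217 − 31) = 140.74 → 141

141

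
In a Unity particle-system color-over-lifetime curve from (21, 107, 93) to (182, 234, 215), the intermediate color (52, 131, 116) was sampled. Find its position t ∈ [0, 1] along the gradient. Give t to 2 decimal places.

Invert the lerp on the R channel (largest span, 161): t = (52 − 21) / (182 − 21) = 31/161 = 0.19255.
Check on G: (131 − 107)/(234 − 107) = 0.189 ✓

0.19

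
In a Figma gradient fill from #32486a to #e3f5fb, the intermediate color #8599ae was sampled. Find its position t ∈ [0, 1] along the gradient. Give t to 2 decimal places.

0.47

Invert the lerp on the R channel (largest span, 177): t = (133 − 50) / (227 − 50) = 83/177 = 0.46893.
Check on G: (153 − 72)/(245 − 72) = 0.4682 ✓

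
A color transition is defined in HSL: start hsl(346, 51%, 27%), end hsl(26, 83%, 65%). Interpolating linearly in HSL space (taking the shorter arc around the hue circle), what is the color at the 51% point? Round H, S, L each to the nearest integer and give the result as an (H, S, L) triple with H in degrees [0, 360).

Hue: 26 − 346 = -320°, but |-320| > 180 so the shorter arc goes the other way: Δh = -320 + 360 = 40°.
H = 346 + 0.51 × (40) = 366.4 → 366 → 366 mod 360 = 6°
S = 51 + 0.51 × (83 − 51) = 67.32 → 67%
L = 27 + 0.51 × (65 − 27) = 46.38 → 46%

(6, 67, 46)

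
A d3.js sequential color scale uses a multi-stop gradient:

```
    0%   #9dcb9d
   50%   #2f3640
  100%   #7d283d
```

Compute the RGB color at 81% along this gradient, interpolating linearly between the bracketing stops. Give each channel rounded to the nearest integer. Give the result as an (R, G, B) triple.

81% lies between the 50% and 100% stops, so the local fraction is t = (81 − 50)/(100 − 50) = 31/50 ≈ 0.62.
#2f3640 → (47, 54, 64); #7d283d → (125, 40, 61).
R = 47 + 0.62 × (125 − 47) = 95.36 → 95
G = 54 + 0.62 × (40 − 54) = 45.32 → 45
B = 64 + 0.62 × (61 − 64) = 62.14 → 62

(95, 45, 62)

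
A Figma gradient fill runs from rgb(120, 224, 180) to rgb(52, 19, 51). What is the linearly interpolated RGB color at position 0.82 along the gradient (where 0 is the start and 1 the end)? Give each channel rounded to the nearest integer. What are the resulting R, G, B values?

R = 120 + 0.82 × (52 − 120) = 120 + 0.82 × -68 = 64.24 → 64
G = 224 + 0.82 × (19 − 224) = 224 + 0.82 × -205 = 55.9 → 56
B = 180 + 0.82 × (51 − 180) = 180 + 0.82 × -129 = 74.22 → 74
So the blended color is (64, 56, 74), about #40384a.

(64, 56, 74)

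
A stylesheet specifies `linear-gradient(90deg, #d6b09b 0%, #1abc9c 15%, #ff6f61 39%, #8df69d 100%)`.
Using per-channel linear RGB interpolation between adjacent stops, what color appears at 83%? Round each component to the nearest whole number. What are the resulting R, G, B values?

83% lies between the 39% and 100% stops, so the local fraction is t = (83 − 39)/(100 − 39) = 44/61 ≈ 0.7213.
#ff6f61 → (255, 111, 97); #8df69d → (141, 246, 157).
R = 255 + 0.7213 × (141 − 255) = 172.772 → 173
G = 111 + 0.7213 × (246 − 111) = 208.375 → 208
B = 97 + 0.7213 × (157 − 97) = 140.278 → 140

(173, 208, 140)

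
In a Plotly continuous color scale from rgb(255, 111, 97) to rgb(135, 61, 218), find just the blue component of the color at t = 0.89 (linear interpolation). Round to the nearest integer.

205

B = 97 + 0.89 × (218 − 97) = 204.69 → 205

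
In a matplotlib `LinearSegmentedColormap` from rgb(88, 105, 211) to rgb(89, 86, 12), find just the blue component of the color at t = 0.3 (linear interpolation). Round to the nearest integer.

B = 211 + 0.3 × (12 − 211) = 151.3 → 151

151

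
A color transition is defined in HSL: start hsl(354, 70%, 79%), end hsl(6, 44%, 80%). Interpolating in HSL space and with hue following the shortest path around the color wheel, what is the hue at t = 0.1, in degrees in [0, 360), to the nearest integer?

Hue: 6 − 354 = -348°, but |-348| > 180 so the shorter arc goes the other way: Δh = -348 + 360 = 12°.
H = 354 + 0.1 × (12) = 355.2 → 355°

355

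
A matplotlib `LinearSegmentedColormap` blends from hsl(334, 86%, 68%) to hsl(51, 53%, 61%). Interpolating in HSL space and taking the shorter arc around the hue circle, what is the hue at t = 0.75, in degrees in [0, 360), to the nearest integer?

32

Hue: 51 − 334 = -283°, but |-283| > 180 so the shorter arc goes the other way: Δh = -283 + 360 = 77°.
H = 334 + 0.75 × (77) = 391.75 → 392 → 392 mod 360 = 32°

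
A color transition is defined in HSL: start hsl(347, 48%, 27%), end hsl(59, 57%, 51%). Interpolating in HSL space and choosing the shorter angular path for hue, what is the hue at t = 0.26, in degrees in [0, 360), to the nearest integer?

Hue: 59 − 347 = -288°, but |-288| > 180 so the shorter arc goes the other way: Δh = -288 + 360 = 72°.
H = 347 + 0.26 × (72) = 365.72 → 366 → 366 mod 360 = 6°

6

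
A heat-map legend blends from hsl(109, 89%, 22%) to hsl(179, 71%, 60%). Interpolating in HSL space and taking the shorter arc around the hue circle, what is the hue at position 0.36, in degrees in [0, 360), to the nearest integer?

134

Hue arc: Δh = 179 − 109 = 70° (|Δh| ≤ 180, already the shorter path).
H = 109 + 0.36 × (70) = 134.2 → 134°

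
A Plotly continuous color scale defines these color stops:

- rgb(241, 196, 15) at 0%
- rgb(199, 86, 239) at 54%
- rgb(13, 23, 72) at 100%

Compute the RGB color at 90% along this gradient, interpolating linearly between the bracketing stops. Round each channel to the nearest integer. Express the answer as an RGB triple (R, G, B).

(53, 37, 108)

90% lies between the 54% and 100% stops, so the local fraction is t = (90 − 54)/(100 − 54) = 36/46 ≈ 0.7826.
R = 199 + 0.7826 × (13 − 199) = 53.436 → 53
G = 86 + 0.7826 × (23 − 86) = 36.696 → 37
B = 239 + 0.7826 × (72 − 239) = 108.306 → 108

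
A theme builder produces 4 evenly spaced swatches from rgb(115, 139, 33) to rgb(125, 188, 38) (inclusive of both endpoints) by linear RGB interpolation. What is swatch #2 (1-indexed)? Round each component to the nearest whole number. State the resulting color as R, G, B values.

With 4 swatches and endpoints inclusive, swatch 2 sits at t = (2 − 1)/(4 − 1) = 1/3 ≈ 0.3333.
R = 115 + 0.3333 × (125 − 115) = 118.333 → 118
G = 139 + 0.3333 × (188 − 139) = 155.332 → 155
B = 33 + 0.3333 × (38 − 33) = 34.666 → 35

(118, 155, 35)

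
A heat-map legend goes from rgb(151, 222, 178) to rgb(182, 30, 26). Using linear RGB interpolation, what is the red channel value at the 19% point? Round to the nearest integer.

157

R = 151 + 0.19 × (182 − 151) = 156.89 → 157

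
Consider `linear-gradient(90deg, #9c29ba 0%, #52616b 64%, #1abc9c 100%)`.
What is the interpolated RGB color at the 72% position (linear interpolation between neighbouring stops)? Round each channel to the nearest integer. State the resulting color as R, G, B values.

(70, 117, 118)

72% lies between the 64% and 100% stops, so the local fraction is t = (72 − 64)/(100 − 64) = 8/36 ≈ 0.2222.
#52616b → (82, 97, 107); #1abc9c → (26, 188, 156).
R = 82 + 0.2222 × (26 − 82) = 69.557 → 70
G = 97 + 0.2222 × (188 − 97) = 117.22 → 117
B = 107 + 0.2222 × (156 − 107) = 117.888 → 118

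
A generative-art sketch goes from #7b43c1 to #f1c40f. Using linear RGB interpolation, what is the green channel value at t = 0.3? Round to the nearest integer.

106

G₁ = 67 (from #7b43c1), G₂ = 196 (from #f1c40f).
G = 67 + 0.3 × (196 − 67) = 105.7 → 106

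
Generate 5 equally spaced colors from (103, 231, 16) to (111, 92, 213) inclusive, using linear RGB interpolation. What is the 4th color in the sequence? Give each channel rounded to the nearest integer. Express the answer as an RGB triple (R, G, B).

With 5 swatches and endpoints inclusive, swatch 4 sits at t = (4 − 1)/(5 − 1) = 3/4 ≈ 0.75.
R = 103 + 0.75 × (111 − 103) = 109 → 109
G = 231 + 0.75 × (92 − 231) = 126.75 → 127
B = 16 + 0.75 × (213 − 16) = 163.75 → 164

(109, 127, 164)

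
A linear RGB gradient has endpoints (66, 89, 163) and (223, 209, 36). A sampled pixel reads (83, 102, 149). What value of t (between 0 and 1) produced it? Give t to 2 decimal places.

0.11

Invert the lerp on the R channel (largest span, 157): t = (83 − 66) / (223 − 66) = 17/157 = 0.10828.
Check on G: (102 − 89)/(209 − 89) = 0.1083 ✓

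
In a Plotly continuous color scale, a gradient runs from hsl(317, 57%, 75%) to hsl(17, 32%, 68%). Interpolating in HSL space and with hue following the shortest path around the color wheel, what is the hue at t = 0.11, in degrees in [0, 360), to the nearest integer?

Hue: 17 − 317 = -300°, but |-300| > 180 so the shorter arc goes the other way: Δh = -300 + 360 = 60°.
H = 317 + 0.11 × (60) = 323.6 → 324°

324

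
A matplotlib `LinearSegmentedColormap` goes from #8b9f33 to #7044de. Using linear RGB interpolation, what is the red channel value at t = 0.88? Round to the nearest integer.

R₁ = 139 (from #8b9f33), R₂ = 112 (from #7044de).
R = 139 + 0.88 × (112 − 139) = 115.24 → 115

115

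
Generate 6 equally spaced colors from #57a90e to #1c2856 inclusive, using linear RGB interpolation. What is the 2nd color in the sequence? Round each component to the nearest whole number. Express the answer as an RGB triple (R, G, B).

(75, 143, 28)

With 6 swatches and endpoints inclusive, swatch 2 sits at t = (2 − 1)/(6 − 1) = 1/5 ≈ 0.2.
#57a90e → (87, 169, 14); #1c2856 → (28, 40, 86).
R = 87 + 0.2 × (28 − 87) = 75.2 → 75
G = 169 + 0.2 × (40 − 169) = 143.2 → 143
B = 14 + 0.2 × (86 − 14) = 28.4 → 28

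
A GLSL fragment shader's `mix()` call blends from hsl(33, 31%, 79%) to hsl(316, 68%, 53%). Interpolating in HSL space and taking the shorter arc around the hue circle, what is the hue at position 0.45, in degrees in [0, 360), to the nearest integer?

358

Hue: 316 − 33 = 283°, but |283| > 180 so the shorter arc goes the other way: Δh = 283 − 360 = -77°.
H = 33 + 0.45 × (-77) = -1.65 → -2 → -2 mod 360 = 358°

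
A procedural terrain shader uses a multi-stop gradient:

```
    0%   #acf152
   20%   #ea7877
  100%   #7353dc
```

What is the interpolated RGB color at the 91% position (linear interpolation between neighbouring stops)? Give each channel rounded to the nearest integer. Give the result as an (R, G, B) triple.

(128, 87, 209)

91% lies between the 20% and 100% stops, so the local fraction is t = (91 − 20)/(100 − 20) = 71/80 ≈ 0.8875.
#ea7877 → (234, 120, 119); #7353dc → (115, 83, 220).
R = 234 + 0.8875 × (115 − 234) = 128.387 → 128
G = 120 + 0.8875 × (83 − 120) = 87.162 → 87
B = 119 + 0.8875 × (220 − 119) = 208.637 → 209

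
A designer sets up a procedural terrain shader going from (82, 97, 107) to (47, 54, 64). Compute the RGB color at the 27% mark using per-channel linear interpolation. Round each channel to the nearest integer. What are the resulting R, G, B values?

27% corresponds to t = 0.27.
R = 82 + 0.27 × (47 − 82) = 82 + 0.27 × -35 = 72.55 → 73
G = 97 + 0.27 × (54 − 97) = 97 + 0.27 × -43 = 85.39 → 85
B = 107 + 0.27 × (64 − 107) = 107 + 0.27 × -43 = 95.39 → 95

(73, 85, 95)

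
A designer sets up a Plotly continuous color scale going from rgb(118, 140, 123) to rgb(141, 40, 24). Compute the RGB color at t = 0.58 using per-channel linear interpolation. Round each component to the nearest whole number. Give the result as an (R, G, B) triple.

(131, 82, 66)

R = 118 + 0.58 × (141 − 118) = 118 + 0.58 × 23 = 131.34 → 131
G = 140 + 0.58 × (40 − 140) = 140 + 0.58 × -100 = 82 → 82
B = 123 + 0.58 × (24 − 123) = 123 + 0.58 × -99 = 65.58 → 66
So the blended color is (131, 82, 66), about #835242.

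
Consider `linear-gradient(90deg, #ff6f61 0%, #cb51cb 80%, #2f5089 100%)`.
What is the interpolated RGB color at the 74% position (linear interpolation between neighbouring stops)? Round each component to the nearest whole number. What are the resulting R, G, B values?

(207, 83, 195)

74% lies between the 0% and 80% stops, so the local fraction is t = (74 − 0)/(80 − 0) = 74/80 ≈ 0.925.
#ff6f61 → (255, 111, 97); #cb51cb → (203, 81, 203).
R = 255 + 0.925 × (203 − 255) = 206.9 → 207
G = 111 + 0.925 × (81 − 111) = 83.25 → 83
B = 97 + 0.925 × (203 − 97) = 195.05 → 195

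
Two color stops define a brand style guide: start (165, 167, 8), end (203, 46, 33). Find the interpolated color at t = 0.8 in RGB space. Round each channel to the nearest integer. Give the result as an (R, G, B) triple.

R = 165 + 0.8 × (203 − 165) = 165 + 0.8 × 38 = 195.4 → 195
G = 167 + 0.8 × (46 − 167) = 167 + 0.8 × -121 = 70.2 → 70
B = 8 + 0.8 × (33 − 8) = 8 + 0.8 × 25 = 28 → 28

(195, 70, 28)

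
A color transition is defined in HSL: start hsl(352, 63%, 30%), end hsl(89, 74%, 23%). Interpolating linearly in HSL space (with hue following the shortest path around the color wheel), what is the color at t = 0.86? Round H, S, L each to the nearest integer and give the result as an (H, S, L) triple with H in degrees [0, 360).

(75, 72, 24)

Hue: 89 − 352 = -263°, but |-263| > 180 so the shorter arc goes the other way: Δh = -263 + 360 = 97°.
H = 352 + 0.86 × (97) = 435.42 → 435 → 435 mod 360 = 75°
S = 63 + 0.86 × (74 − 63) = 72.46 → 72%
L = 30 + 0.86 × (23 − 30) = 23.98 → 24%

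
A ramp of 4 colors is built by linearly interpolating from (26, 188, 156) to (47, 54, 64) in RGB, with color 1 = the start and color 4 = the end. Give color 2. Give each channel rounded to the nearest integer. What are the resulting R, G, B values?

(33, 143, 125)

With 4 swatches and endpoints inclusive, swatch 2 sits at t = (2 − 1)/(4 − 1) = 1/3 ≈ 0.3333.
R = 26 + 0.3333 × (47 − 26) = 32.999 → 33
G = 188 + 0.3333 × (54 − 188) = 143.338 → 143
B = 156 + 0.3333 × (64 − 156) = 125.336 → 125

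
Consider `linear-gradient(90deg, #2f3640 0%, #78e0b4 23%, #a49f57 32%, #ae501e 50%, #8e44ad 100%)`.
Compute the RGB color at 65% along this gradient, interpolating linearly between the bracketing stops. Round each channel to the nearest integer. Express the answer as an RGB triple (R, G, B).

65% lies between the 50% and 100% stops, so the local fraction is t = (65 − 50)/(100 − 50) = 15/50 ≈ 0.3.
#ae501e → (174, 80, 30); #8e44ad → (142, 68, 173).
R = 174 + 0.3 × (142 − 174) = 164.4 → 164
G = 80 + 0.3 × (68 − 80) = 76.4 → 76
B = 30 + 0.3 × (173 − 30) = 72.9 → 73

(164, 76, 73)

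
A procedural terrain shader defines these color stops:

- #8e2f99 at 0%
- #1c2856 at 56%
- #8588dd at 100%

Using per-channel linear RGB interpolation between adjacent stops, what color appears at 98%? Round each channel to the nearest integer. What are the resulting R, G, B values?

98% lies between the 56% and 100% stops, so the local fraction is t = (98 − 56)/(100 − 56) = 42/44 ≈ 0.9545.
#1c2856 → (28, 40, 86); #8588dd → (133, 136, 221).
R = 28 + 0.9545 × (133 − 28) = 128.222 → 128
G = 40 + 0.9545 × (136 − 40) = 131.632 → 132
B = 86 + 0.9545 × (221 − 86) = 214.858 → 215

(128, 132, 215)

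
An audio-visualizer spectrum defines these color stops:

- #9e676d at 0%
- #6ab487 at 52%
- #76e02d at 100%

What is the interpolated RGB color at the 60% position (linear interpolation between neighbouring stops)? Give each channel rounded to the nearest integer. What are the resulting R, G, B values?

60% lies between the 52% and 100% stops, so the local fraction is t = (60 − 52)/(100 − 52) = 8/48 ≈ 0.1667.
#6ab487 → (106, 180, 135); #76e02d → (118, 224, 45).
R = 106 + 0.1667 × (118 − 106) = 108 → 108
G = 180 + 0.1667 × (224 − 180) = 187.335 → 187
B = 135 + 0.1667 × (45 − 135) = 119.997 → 120

(108, 187, 120)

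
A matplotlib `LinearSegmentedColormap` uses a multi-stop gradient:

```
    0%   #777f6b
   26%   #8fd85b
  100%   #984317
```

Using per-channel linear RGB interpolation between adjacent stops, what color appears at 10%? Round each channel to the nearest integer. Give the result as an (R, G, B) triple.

(128, 161, 101)

10% lies between the 0% and 26% stops, so the local fraction is t = (10 − 0)/(26 − 0) = 10/26 ≈ 0.3846.
#777f6b → (119, 127, 107); #8fd85b → (143, 216, 91).
R = 119 + 0.3846 × (143 − 119) = 128.23 → 128
G = 127 + 0.3846 × (216 − 127) = 161.229 → 161
B = 107 + 0.3846 × (91 − 107) = 100.846 → 101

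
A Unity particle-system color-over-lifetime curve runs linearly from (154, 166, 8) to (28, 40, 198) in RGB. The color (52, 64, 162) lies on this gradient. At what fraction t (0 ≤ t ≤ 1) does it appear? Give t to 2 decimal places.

Invert the lerp on the B channel (largest span, 190): t = (162 − 8) / (198 − 8) = 154/190 = 0.81053.
Check on R: (52 − 154)/(28 − 154) = 0.8095 ✓

0.81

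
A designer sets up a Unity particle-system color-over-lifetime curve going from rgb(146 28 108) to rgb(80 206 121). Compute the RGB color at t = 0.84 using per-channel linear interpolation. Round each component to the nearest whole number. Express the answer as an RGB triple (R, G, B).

(91, 178, 119)

R = 146 + 0.84 × (80 − 146) = 146 + 0.84 × -66 = 90.56 → 91
G = 28 + 0.84 × (206 − 28) = 28 + 0.84 × 178 = 177.52 → 178
B = 108 + 0.84 × (121 − 108) = 108 + 0.84 × 13 = 118.92 → 119
So the blended color is (91, 178, 119), about #5bb277.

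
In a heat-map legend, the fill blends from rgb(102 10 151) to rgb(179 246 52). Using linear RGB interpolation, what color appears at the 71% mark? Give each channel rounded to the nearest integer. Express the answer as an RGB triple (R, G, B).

71% corresponds to t = 0.71.
R = 102 + 0.71 × (179 − 102) = 102 + 0.71 × 77 = 156.67 → 157
G = 10 + 0.71 × (246 − 10) = 10 + 0.71 × 236 = 177.56 → 178
B = 151 + 0.71 × (52 − 151) = 151 + 0.71 × -99 = 80.71 → 81

(157, 178, 81)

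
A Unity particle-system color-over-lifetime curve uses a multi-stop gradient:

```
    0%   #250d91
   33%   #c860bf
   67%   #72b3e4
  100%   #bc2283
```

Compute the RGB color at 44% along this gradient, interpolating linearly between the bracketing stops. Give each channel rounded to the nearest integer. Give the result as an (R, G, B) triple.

(172, 123, 203)

44% lies between the 33% and 67% stops, so the local fraction is t = (44 − 33)/(67 − 33) = 11/34 ≈ 0.3235.
#c860bf → (200, 96, 191); #72b3e4 → (114, 179, 228).
R = 200 + 0.3235 × (114 − 200) = 172.179 → 172
G = 96 + 0.3235 × (179 − 96) = 122.85 → 123
B = 191 + 0.3235 × (228 − 191) = 202.97 → 203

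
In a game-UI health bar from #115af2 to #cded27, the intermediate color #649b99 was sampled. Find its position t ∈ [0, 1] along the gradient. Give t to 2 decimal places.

0.44

Invert the lerp on the B channel (largest span, 203): t = (153 − 242) / (39 − 242) = -89/-203 = 0.43842.
Check on R: (100 − 17)/(205 − 17) = 0.4415 ✓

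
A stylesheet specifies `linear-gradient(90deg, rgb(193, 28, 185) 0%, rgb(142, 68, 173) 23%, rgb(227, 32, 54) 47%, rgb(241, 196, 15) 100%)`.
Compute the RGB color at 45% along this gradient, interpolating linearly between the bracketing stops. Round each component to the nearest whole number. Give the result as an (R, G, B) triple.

(220, 35, 64)

45% lies between the 23% and 47% stops, so the local fraction is t = (45 − 23)/(47 − 23) = 22/24 ≈ 0.9167.
R = 142 + 0.9167 × (227 − 142) = 219.919 → 220
G = 68 + 0.9167 × (32 − 68) = 34.999 → 35
B = 173 + 0.9167 × (54 − 173) = 63.913 → 64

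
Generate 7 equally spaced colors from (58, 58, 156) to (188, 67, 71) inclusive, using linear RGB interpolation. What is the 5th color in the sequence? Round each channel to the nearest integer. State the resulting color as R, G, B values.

(145, 64, 99)

With 7 swatches and endpoints inclusive, swatch 5 sits at t = (5 − 1)/(7 − 1) = 4/6 ≈ 0.6667.
R = 58 + 0.6667 × (188 − 58) = 144.671 → 145
G = 58 + 0.6667 × (67 − 58) = 64 → 64
B = 156 + 0.6667 × (71 − 156) = 99.331 → 99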